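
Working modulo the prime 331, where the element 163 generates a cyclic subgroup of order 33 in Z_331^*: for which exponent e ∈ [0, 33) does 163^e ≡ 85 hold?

18

Successive powers of 163 modulo 331:
  163^0=1  163^1=163  163^2=89  163^3=274  163^4=308  163^5=223
  163^6=270  163^7=318  163^8=198  163^9=167  163^10=79  163^11=299
  163^12=80  163^13=131  163^14=169  163^15=74  163^16=146  163^17=297
  163^18=85
So 163^18 ≡ 85 (mod 331), giving e = 18.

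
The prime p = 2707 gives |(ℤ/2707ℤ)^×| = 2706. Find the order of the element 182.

2706

The order of 182 must divide p − 1 = 2706 = 2 · 3 · 11 · 41.
Divisors: 1, 2, 3, 6, 11, 22, 33, 41, 66, 82, 123, 246, 451, 902, 1353, 2706.
Check each in increasing order: 182^1 ≡ 182;  182^2 ≡ 640;  182^3 ≡ 79;  182^6 ≡ 827;  182^11 ≡ 798;  182^22 ≡ 659;  182^33 ≡ 724;  182^41 ≡ 1214;  182^66 ≡ 1725;  182^82 ≡ 1188;  182^123 ≡ 2108;  182^246 ≡ 1477;  182^451 ≡ 1380;  182^902 ≡ 1379;  182^1353 ≡ 2706;  182^2706 ≡ 1.
Smallest exponent giving 1 is 2706.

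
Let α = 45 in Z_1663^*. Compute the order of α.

554

The order of 45 must divide p − 1 = 1662 = 2 · 3 · 277.
Divisors: 1, 2, 3, 6, 277, 554, 831, 1662.
Check each in increasing order: 45^1 ≡ 45;  45^2 ≡ 362;  45^3 ≡ 1323;  45^6 ≡ 853;  45^277 ≡ 1662;  45^554 ≡ 1.
Smallest exponent giving 1 is 554.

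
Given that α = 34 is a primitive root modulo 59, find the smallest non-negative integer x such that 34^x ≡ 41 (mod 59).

Successive powers of 34 modulo 59:
  34^0=1  34^1=34  34^2=35  34^3=10  34^4=45  34^5=55
  34^6=41
So 34^6 ≡ 41 (mod 59), giving x = 6.

6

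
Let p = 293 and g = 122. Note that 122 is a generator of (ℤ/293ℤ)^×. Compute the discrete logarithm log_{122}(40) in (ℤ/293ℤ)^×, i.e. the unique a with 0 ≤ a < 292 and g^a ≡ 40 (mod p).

Baby-step giant-step with m = ceil(sqrt(292)) = 18.
Baby table (122^j mod 293 for j=0..17):
  0:1  1:122  2:234  3:127  4:258  5:125  6:14  7:243
  8:53  9:20  10:96  11:285  12:196  13:179  14:156  15:280
  16:172  17:181
Giant step factor: 122^(-18) ≡ 178 (mod 293).
Scan 40·178^i mod 293 for i = 0, 1, …:
  i=0: 40   i=1: 88   i=2: 135   i=3: 4
  i=4: 126   i=5: 160   i=6: 59   i=7: 247
  i=8: 16   i=9: 211     …   i=13: 64
  i=14: 258
Match at i=14, j=4: a = 14·18 + 4 = 256.

256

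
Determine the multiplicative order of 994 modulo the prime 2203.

The order of 994 must divide p − 1 = 2202 = 2 · 3 · 367.
Divisors: 1, 2, 3, 6, 367, 734, 1101, 2202.
Check each in increasing order: 994^1 ≡ 994;  994^2 ≡ 1092;  994^3 ≡ 1572;  994^6 ≡ 1621;  994^367 ≡ 285;  994^734 ≡ 1917;  994^1101 ≡ 1.
Smallest exponent giving 1 is 1101.

1101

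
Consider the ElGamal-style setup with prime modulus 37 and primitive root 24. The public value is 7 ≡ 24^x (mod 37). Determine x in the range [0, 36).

16

Successive powers of 24 modulo 37:
  24^0=1  24^1=24  24^2=21  24^3=23  24^4=34  24^5=2
  24^6=11  24^7=5  24^8=9  24^9=31  24^10=4  24^11=22
  24^12=10  24^13=18  24^14=25  24^15=8  24^16=7
So 24^16 ≡ 7 (mod 37), giving x = 16.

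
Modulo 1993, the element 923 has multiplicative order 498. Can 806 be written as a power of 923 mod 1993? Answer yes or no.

yes

806 ∈ ⟨923⟩ iff 806^498 ≡ 1 (mod 1993), since |⟨923⟩| = 498.
806^498 mod 1993 = 1.
Since 1 = 1, 806 lies in the subgroup.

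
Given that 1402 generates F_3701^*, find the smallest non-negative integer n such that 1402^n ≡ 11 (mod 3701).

1220

Baby-step giant-step with m = ceil(sqrt(3700)) = 61.
Baby table (1402^j mod 3701 for j=0..60):
  0:1  1:1402  2:373  3:1105  4:2192  5:1354  6:3396  7:1706
  8:966  9:3467  10:1321  11:1542  12:500  13:1511  14:1450  15:1051
  16:504  17:3418  18:2942  19:1770  20:1870  21:1432  22:1722  23:1192
  24:2033  25:496  26:3305  27:3659  28:332  29:2839  30:1703  31:461
  32:2348  33:1707  34:2368  35:139  36:2426  37:33  38:1854  39:1206
  40:3156  41:2017  42:270  43:1038  44:783  45:2270  46:3381  47:2882
  48:2773  49:1696  50:1750  51:3438  52:1374  53:1828  54:1764  55:860
  56:2895  57:2494  58:2844  59:1311  60:2326
Giant step factor: 1402^(-61) ≡ 1823 (mod 3701).
Scan 11·1823^i mod 3701 for i = 0, 1, …:
  i=0: 11   i=1: 1548   i=2: 1842   i=3: 1159
  i=4: 3287   i=5: 282   i=6: 3348   i=7: 455
  i=8: 441   i=9: 826     …   i=19: 471
  i=20: 1
Match at i=20, j=0: n = 20·61 + 0 = 1220.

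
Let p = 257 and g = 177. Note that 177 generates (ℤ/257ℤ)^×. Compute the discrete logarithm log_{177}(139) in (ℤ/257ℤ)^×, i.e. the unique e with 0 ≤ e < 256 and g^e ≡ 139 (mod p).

138

Baby-step giant-step with m = ceil(sqrt(256)) = 16.
Baby table (177^j mod 257 for j=0..15):
  0:1  1:177  2:232  3:201  4:111  5:115  6:52  7:209
  8:242  9:172  10:118  11:69  12:134  13:74  14:248  15:206
Giant step factor: 177^(-16) ≡ 8 (mod 257).
Scan 139·8^i mod 257 for i = 0, 1, …:
  i=0: 139   i=1: 84   i=2: 158   i=3: 236
  i=4: 89   i=5: 198   i=6: 42   i=7: 79
  i=8: 118
Match at i=8, j=10: e = 8·16 + 10 = 138.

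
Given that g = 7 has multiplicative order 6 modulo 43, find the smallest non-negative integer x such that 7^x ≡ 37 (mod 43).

Successive powers of 7 modulo 43:
  7^0=1  7^1=7  7^2=6  7^3=42  7^4=36  7^5=37
So 7^5 ≡ 37 (mod 43), giving x = 5.

5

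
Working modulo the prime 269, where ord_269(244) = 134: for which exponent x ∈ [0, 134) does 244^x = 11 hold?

93

Baby-step giant-step with m = ceil(sqrt(134)) = 12.
Baby table (244^j mod 269 for j=0..11):
  0:1  1:244  2:87  3:246  4:37  5:151  6:260  7:225
  8:24  9:207  10:205  11:255
Giant step factor: 244^(-12) ≡ 93 (mod 269).
Scan 11·93^i mod 269 for i = 0, 1, …:
  i=0: 11   i=1: 216   i=2: 182   i=3: 248
  i=4: 199   i=5: 215   i=6: 89   i=7: 207
Match at i=7, j=9: x = 7·12 + 9 = 93.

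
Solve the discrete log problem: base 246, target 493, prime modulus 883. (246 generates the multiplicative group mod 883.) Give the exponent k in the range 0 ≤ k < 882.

856

Baby-step giant-step with m = ceil(sqrt(882)) = 30.
Baby table (246^j mod 883 for j=0..29):
  0:1  1:246  2:472  3:439  4:268  5:586  6:227  7:213
  8:301  9:757  10:792  11:572  12:315  13:669  14:336  15:537
  16:535  17:43  18:865  19:870  20:334  21:45  22:474  23:48
  24:329  25:581  26:763  27:502  28:755  29:300
Giant step factor: 246^(-30) ≡ 216 (mod 883).
Scan 493·216^i mod 883 for i = 0, 1, …:
  i=0: 493   i=1: 528   i=2: 141   i=3: 434
  i=4: 146   i=5: 631   i=6: 314   i=7: 716
  i=8: 131   i=9: 40     …   i=27: 538
  i=28: 535
Match at i=28, j=16: k = 28·30 + 16 = 856.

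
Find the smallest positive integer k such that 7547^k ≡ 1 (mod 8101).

4050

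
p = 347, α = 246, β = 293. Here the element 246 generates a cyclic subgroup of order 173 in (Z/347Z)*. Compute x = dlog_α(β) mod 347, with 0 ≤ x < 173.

8

Baby-step giant-step with m = ceil(sqrt(173)) = 14.
Baby table (246^j mod 347 for j=0..13):
  0:1  1:246  2:138  3:289  4:306  5:324  6:241  7:296
  8:293  9:249  10:182  11:9  12:132  13:201
Giant step factor: 246^(-14) ≡ 115 (mod 347).
Scan 293·115^i mod 347 for i = 0, 1, …:
  i=0: 293
Match at i=0, j=8: x = 0·14 + 8 = 8.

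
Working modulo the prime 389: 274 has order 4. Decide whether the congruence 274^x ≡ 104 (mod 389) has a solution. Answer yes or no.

no

104 ∈ ⟨274⟩ iff 104^4 ≡ 1 (mod 389), since |⟨274⟩| = 4.
104^4 mod 389 = 330.
Since 330 ≠ 1, 104 does not lie in the subgroup.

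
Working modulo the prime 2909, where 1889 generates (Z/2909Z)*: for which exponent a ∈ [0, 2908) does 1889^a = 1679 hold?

Baby-step giant-step with m = ceil(sqrt(2908)) = 54.
Baby table (1889^j mod 2909 for j=0..53):
  0:1  1:1889  2:1887  3:1018  4:153  5:1026  6:720  7:1577
  8:137  9:2801  10:2527  11:2743  12:598  13:930  14:2643  15:783
  16:1315  17:2658  18:28  19:530  20:474  21:2323  22:1375  23:2547
  24:2706  25:521  26:927  27:2794  28:940  29:1170  30:2199  31:2768
  32:1279  33:1561  34:1912  35:1699  36:784  37:295  38:1636  39:1046
  40:683  41:1500  42:134  43:43  44:2684  45:2598  46:139  47:761
  48:483  49:1870  50:904  51:73  52:1174  53:1028
Giant step factor: 1889^(-54) ≡ 2444 (mod 2909).
Scan 1679·2444^i mod 2909 for i = 0, 1, …:
  i=0: 1679   i=1: 1786   i=2: 1484   i=3: 2282
  i=4: 655   i=5: 870   i=6: 2710   i=7: 2356
  i=8: 1153   i=9: 2020     …   i=48: 1172
  i=49: 1912
Match at i=49, j=34: a = 49·54 + 34 = 2680.

2680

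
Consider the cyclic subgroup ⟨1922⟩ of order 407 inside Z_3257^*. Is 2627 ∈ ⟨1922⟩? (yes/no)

no

2627 ∈ ⟨1922⟩ iff 2627^407 ≡ 1 (mod 3257), since |⟨1922⟩| = 407.
2627^407 mod 3257 = 753.
Since 753 ≠ 1, 2627 does not lie in the subgroup.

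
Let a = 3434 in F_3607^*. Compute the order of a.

The order of 3434 must divide p − 1 = 3606 = 2 · 3 · 601.
Divisors: 1, 2, 3, 6, 601, 1202, 1803, 3606.
Check each in increasing order: 3434^1 ≡ 3434;  3434^2 ≡ 1073;  3434^3 ≡ 1935;  3434^6 ≡ 159;  3434^601 ≡ 1.
Smallest exponent giving 1 is 601.

601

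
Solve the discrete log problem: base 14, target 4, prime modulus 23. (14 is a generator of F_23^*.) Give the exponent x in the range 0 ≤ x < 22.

18

Successive powers of 14 modulo 23:
  14^0=1  14^1=14  14^2=12  14^3=7  14^4=6  14^5=15
  14^6=3  14^7=19  14^8=13  14^9=21  14^10=18  14^11=22
  14^12=9  14^13=11  14^14=16  14^15=17  14^16=8  14^17=20
  14^18=4
So 14^18 ≡ 4 (mod 23), giving x = 18.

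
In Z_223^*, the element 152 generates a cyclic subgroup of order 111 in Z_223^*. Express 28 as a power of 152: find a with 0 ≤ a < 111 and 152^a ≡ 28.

51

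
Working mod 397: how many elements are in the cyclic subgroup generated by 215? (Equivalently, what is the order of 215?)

The order of 215 must divide p − 1 = 396 = 2^2 · 3^2 · 11.
Divisors: 1, 2, 3, 4, 6, 9, 11, 12, 18, 22, 33, 36, 44, 66, 99, 132, 198, 396.
Check each in increasing order: 215^1 ≡ 215;  215^2 ≡ 173;  215^3 ≡ 274;  215^4 ≡ 154;  215^6 ≡ 43;  215^9 ≡ 269;  215^11 ≡ 88;  215^12 ≡ 261;  215^18 ≡ 107;  215^22 ≡ 201;  215^33 ≡ 220;  215^36 ≡ 333;  215^44 ≡ 304;  215^66 ≡ 363;  215^99 ≡ 63;  215^132 ≡ 362;  215^198 ≡ 396;  215^396 ≡ 1.
Smallest exponent giving 1 is 396.

396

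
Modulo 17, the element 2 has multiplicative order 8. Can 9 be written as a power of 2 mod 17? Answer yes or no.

⟨2⟩ has order 8; its elements mod 17 are {1, 2, 4, 8, 9, 13, 15, 16}.
9 is in this set.

yes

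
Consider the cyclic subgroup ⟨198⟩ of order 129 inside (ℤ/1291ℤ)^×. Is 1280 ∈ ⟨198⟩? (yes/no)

1280 ∈ ⟨198⟩ iff 1280^129 ≡ 1 (mod 1291), since |⟨198⟩| = 129.
1280^129 mod 1291 = 1.
Since 1 = 1, 1280 lies in the subgroup.

yes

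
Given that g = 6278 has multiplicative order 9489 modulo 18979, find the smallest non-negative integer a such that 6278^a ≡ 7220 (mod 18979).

2322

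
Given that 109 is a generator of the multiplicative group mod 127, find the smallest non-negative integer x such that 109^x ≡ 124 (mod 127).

Baby-step giant-step with m = ceil(sqrt(126)) = 12.
Baby table (109^j mod 127 for j=0..11):
  0:1  1:109  2:70  3:10  4:74  5:65  6:100  7:105
  8:15  9:111  10:34  11:23
Giant step factor: 109^(-12) ≡ 50 (mod 127).
Scan 124·50^i mod 127 for i = 0, 1, …:
  i=0: 124   i=1: 104   i=2: 120   i=3: 31
  i=4: 26   i=5: 30   i=6: 103   i=7: 70
Match at i=7, j=2: x = 7·12 + 2 = 86.

86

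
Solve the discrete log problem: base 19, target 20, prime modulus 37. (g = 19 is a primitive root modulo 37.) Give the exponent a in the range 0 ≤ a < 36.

11

Successive powers of 19 modulo 37:
  19^0=1  19^1=19  19^2=28  19^3=14  19^4=7  19^5=22
  19^6=11  19^7=24  19^8=12  19^9=6  19^10=3  19^11=20
So 19^11 ≡ 20 (mod 37), giving a = 11.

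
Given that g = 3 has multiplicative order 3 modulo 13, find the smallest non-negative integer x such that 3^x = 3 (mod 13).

Successive powers of 3 modulo 13:
  3^0=1  3^1=3
So 3^1 ≡ 3 (mod 13), giving x = 1.

1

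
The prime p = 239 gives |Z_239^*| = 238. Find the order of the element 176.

119

The order of 176 must divide p − 1 = 238 = 2 · 7 · 17.
Divisors: 1, 2, 7, 14, 17, 34, 119, 238.
Check each in increasing order: 176^1 ≡ 176;  176^2 ≡ 145;  176^7 ≡ 132;  176^14 ≡ 216;  176^17 ≡ 24;  176^34 ≡ 98;  176^119 ≡ 1.
Smallest exponent giving 1 is 119.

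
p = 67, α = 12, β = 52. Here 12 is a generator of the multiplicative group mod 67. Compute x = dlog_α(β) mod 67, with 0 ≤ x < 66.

Baby-step giant-step with m = ceil(sqrt(66)) = 9.
Baby table (12^j mod 67 for j=0..8):
  0:1  1:12  2:10  3:53  4:33  5:61  6:62  7:7
  8:17
Giant step factor: 12^(-9) ≡ 45 (mod 67).
Scan 52·45^i mod 67 for i = 0, 1, …:
  i=0: 52   i=1: 62
Match at i=1, j=6: x = 1·9 + 6 = 15.

15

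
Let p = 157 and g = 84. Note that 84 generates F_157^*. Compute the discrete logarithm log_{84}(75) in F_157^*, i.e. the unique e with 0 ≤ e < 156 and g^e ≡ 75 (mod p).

60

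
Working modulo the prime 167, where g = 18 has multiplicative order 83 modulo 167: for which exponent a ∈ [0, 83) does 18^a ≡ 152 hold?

Baby-step giant-step with m = ceil(sqrt(83)) = 10.
Baby table (18^j mod 167 for j=0..9):
  0:1  1:18  2:157  3:154  4:100  5:130  6:2  7:36
  8:147  9:141
Giant step factor: 18^(-10) ≡ 81 (mod 167).
Scan 152·81^i mod 167 for i = 0, 1, …:
  i=0: 152   i=1: 121   i=2: 115   i=3: 130
Match at i=3, j=5: a = 3·10 + 5 = 35.

35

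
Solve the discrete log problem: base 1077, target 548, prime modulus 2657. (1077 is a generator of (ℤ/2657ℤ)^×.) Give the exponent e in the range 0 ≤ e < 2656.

473

Baby-step giant-step with m = ceil(sqrt(2656)) = 52.
Baby table (1077^j mod 2657 for j=0..51):
  0:1  1:1077  2:1477  3:1843  4:132  5:1343  6:1003  7:1489
  8:1482  9:1914  10:2203  11:2587  12:1663  13:233  14:1183  15:1388
  16:1642  17:1529  18:2050  19:2540  20:1527  21:2553  22:2243  23:498
  24:2289  25:2214  26:1149  27:1968  28:1907  29:2635  30:219  31:2047
  32:1966  33:2410  34:2338  35:1847  36:1783  37:1937  38:404  39:2017
  40:1540  41:612  42:188  43:544  44:1348  45:1074  46:903  47:69
  48:2574  49:947  50:2288  51:1137
Giant step factor: 1077^(-52) ≡ 1369 (mod 2657).
Scan 548·1369^i mod 2657 for i = 0, 1, …:
  i=0: 548   i=1: 938   i=2: 791   i=3: 1480
  i=4: 1486   i=5: 1729   i=6: 2271   i=7: 309
  i=8: 558   i=9: 1343
Match at i=9, j=5: e = 9·52 + 5 = 473.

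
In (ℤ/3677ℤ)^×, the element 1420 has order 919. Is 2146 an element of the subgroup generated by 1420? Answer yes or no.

yes

2146 ∈ ⟨1420⟩ iff 2146^919 ≡ 1 (mod 3677), since |⟨1420⟩| = 919.
2146^919 mod 3677 = 1.
Since 1 = 1, 2146 lies in the subgroup.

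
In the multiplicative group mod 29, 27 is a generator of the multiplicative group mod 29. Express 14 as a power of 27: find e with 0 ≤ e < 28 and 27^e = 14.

Successive powers of 27 modulo 29:
  27^0=1  27^1=27  27^2=4  27^3=21  27^4=16  27^5=26
  27^6=6  27^7=17  27^8=24  27^9=10  27^10=9  27^11=11
  27^12=7  27^13=15  27^14=28  27^15=2  27^16=25  27^17=8
  27^18=13  27^19=3  27^20=23  27^21=12  27^22=5  27^23=19
  27^24=20  27^25=18  27^26=22  27^27=14
So 27^27 ≡ 14 (mod 29), giving e = 27.

27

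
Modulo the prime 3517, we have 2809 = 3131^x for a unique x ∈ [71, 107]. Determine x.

102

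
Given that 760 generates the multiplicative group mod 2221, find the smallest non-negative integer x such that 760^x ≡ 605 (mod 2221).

632

Baby-step giant-step with m = ceil(sqrt(2220)) = 48.
Baby table (760^j mod 2221 for j=0..47):
  0:1  1:760  2:140  3:2013  4:1832  5:1974  6:1065  7:956
  8:293  9:580  10:1042  11:1244  12:1515  13:922  14:1105  15:262
  16:1451  17:1144  18:1029  19:248  20:1916  21:1405  22:1720  23:1252
  24:932  25:2042  26:1662  27:1592  28:1696  29:780  30:2014  31:371
  32:2114  33:857  34:567  35:46  36:1645  37:1998  38:1537  39:2095
  40:1964  41:128  42:1777  43:152  44:28  45:1291  46:1699  47:839
Giant step factor: 760^(-48) ≡ 1147 (mod 2221).
Scan 605·1147^i mod 2221 for i = 0, 1, …:
  i=0: 605   i=1: 983   i=2: 1454   i=3: 1988
  i=4: 1490   i=5: 1081   i=6: 589   i=7: 399
  i=8: 127   i=9: 1304   i=10: 955   i=11: 432
  i=12: 221   i=13: 293
Match at i=13, j=8: x = 13·48 + 8 = 632.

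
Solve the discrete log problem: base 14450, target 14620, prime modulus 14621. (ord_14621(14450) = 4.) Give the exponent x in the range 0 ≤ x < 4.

2

Successive powers of 14450 modulo 14621:
  14450^0=1  14450^1=14450  14450^2=14620
So 14450^2 ≡ 14620 (mod 14621), giving x = 2.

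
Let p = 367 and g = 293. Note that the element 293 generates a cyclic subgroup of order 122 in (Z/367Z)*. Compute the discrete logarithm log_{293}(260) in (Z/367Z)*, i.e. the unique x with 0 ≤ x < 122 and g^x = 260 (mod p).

65

Baby-step giant-step with m = ceil(sqrt(122)) = 12.
Baby table (293^j mod 367 for j=0..11):
  0:1  1:293  2:338  3:311  4:107  5:156  6:200  7:247
  8:72  9:177  10:114  11:5
Giant step factor: 293^(-12) ≡ 122 (mod 367).
Scan 260·122^i mod 367 for i = 0, 1, …:
  i=0: 260   i=1: 158   i=2: 192   i=3: 303
  i=4: 266   i=5: 156
Match at i=5, j=5: x = 5·12 + 5 = 65.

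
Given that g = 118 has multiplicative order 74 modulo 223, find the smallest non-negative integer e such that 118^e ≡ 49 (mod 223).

Baby-step giant-step with m = ceil(sqrt(74)) = 9.
Baby table (118^j mod 223 for j=0..8):
  0:1  1:118  2:98  3:191  4:15  5:209  6:132  7:189
  8:2
Giant step factor: 118^(-9) ≡ 103 (mod 223).
Scan 49·103^i mod 223 for i = 0, 1, …:
  i=0: 49   i=1: 141   i=2: 28   i=3: 208
  i=4: 16   i=5: 87   i=6: 41   i=7: 209
Match at i=7, j=5: e = 7·9 + 5 = 68.

68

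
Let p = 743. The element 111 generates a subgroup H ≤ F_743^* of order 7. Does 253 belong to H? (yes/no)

⟨111⟩ has order 7; its elements mod 743 are {1, 111, 253, 328, 433, 511, 592}.
253 is in this set.

yes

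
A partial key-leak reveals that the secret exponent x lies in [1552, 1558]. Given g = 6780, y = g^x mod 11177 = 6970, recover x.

Compute 6780^1552 mod 11177 = 7111, then multiply by 6780 repeatedly:
  6780^1552=7111  6780^1553=6179  6780^1554=2224  6780^1555=947  6780^1556=5062
  6780^1557=6970
Found 6970 at exponent 1557.

1557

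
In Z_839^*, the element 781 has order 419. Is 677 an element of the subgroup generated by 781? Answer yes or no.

no

677 ∈ ⟨781⟩ iff 677^419 ≡ 1 (mod 839), since |⟨781⟩| = 419.
677^419 mod 839 = 838.
Since 838 ≠ 1, 677 does not lie in the subgroup.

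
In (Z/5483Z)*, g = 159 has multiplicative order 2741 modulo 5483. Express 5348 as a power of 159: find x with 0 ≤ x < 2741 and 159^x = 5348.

205

Baby-step giant-step with m = ceil(sqrt(2741)) = 53.
Baby table (159^j mod 5483 for j=0..52):
  0:1  1:159  2:3349  3:640  4:3066  5:4990  6:3858  7:4809
  8:2494  9:1770  10:1797  11:607  12:3302  13:4133  14:4670  15:2325
  16:2314  17:565  18:2107  19:550  20:5205  21:5145  22:1088  23:3019
  24:3000  25:5462  26:2144  27:950  28:3009  29:1410  30:4870  31:1227
  32:3188  33:2456  34:1211  35:644  36:3702  37:1937  38:935  39:624
  40:522  41:753  42:4584  43:5100  44:4899  45:355  46:1615  47:4567
  48:2397  49:2796  50:441  51:4323  52:1982
Giant step factor: 159^(-53) ≡ 3567 (mod 5483).
Scan 5348·3567^i mod 5483 for i = 0, 1, …:
  i=0: 5348   i=1: 959   i=2: 4844   i=3: 1615
Match at i=3, j=46: x = 3·53 + 46 = 205.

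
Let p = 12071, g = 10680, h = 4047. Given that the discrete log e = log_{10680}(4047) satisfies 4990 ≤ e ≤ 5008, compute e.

Compute 10680^4990 mod 12071 = 5621, then multiply by 10680 repeatedly:
  10680^4990=5621  10680^4991=3197  10680^4992=7172  10680^4993=6465  10680^4994=80
  10680^4995=9430  10680^4996=4047
Found 4047 at exponent 4996.

4996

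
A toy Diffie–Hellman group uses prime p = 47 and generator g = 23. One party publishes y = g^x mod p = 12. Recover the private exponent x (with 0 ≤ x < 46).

2

Successive powers of 23 modulo 47:
  23^0=1  23^1=23  23^2=12
So 23^2 ≡ 12 (mod 47), giving x = 2.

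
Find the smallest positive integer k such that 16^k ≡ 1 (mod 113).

7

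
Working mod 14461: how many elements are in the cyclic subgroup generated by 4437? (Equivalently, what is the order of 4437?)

3615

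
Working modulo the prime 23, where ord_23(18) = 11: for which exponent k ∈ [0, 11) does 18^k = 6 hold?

Successive powers of 18 modulo 23:
  18^0=1  18^1=18  18^2=2  18^3=13  18^4=4  18^5=3
  18^6=8  18^7=6
So 18^7 ≡ 6 (mod 23), giving k = 7.

7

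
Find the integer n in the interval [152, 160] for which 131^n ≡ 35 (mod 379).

155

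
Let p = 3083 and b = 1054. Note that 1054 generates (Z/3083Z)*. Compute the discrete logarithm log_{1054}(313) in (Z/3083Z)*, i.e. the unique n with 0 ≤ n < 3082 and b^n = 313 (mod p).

1329

Baby-step giant-step with m = ceil(sqrt(3082)) = 56.
Baby table (1054^j mod 3083 for j=0..55):
  0:1  1:1054  2:1036  3:562  4:412  5:2628  6:1378  7:319
  8:179  9:603  10:464  11:1942  12:2839  13:1796  14:22  15:1607
  16:1211  17:32  18:2898  19:2322  20:2569  21:852  22:855  23:934
  24:959  25:2645  26:798  27:2516  28:484  29:1441  30:1978  31:704
  32:2096  33:1756  34:1024  35:246  36:312  37:2050  38:2600  39:2696
  40:2141  41:2941  42:1399  43:872  44:354  45:73  46:2950  47:1636
  48:947  49:2329  50:698  51:1938  52:1706  53:735  54:857  55:3042
Giant step factor: 1054^(-56) ≡ 415 (mod 3083).
Scan 313·415^i mod 3083 for i = 0, 1, …:
  i=0: 313   i=1: 409   i=2: 170   i=3: 2724
  i=4: 2082   i=5: 790   i=6: 1052   i=7: 1877
  i=8: 2039   i=9: 1443     …   i=22: 1218
  i=23: 2941
Match at i=23, j=41: n = 23·56 + 41 = 1329.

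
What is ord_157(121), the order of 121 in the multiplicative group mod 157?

39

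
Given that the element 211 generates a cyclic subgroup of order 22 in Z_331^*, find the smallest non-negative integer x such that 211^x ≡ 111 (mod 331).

20

Successive powers of 211 modulo 331:
  211^0=1  211^1=211  211^2=167  211^3=151  211^4=85  211^5=61
  211^6=293  211^7=257  211^8=274  211^9=220  211^10=80  211^11=330
  211^12=120  211^13=164  211^14=180  211^15=246  211^16=270  211^17=38
  211^18=74  211^19=57  211^20=111
So 211^20 ≡ 111 (mod 331), giving x = 20.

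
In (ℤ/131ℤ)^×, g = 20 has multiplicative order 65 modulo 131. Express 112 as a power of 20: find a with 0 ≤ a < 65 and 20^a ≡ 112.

Baby-step giant-step with m = ceil(sqrt(65)) = 9.
Baby table (20^j mod 131 for j=0..8):
  0:1  1:20  2:7  3:9  4:49  5:63  6:81  7:48
  8:43
Giant step factor: 20^(-9) ≡ 108 (mod 131).
Scan 112·108^i mod 131 for i = 0, 1, …:
  i=0: 112   i=1: 44   i=2: 36   i=3: 89
  i=4: 49
Match at i=4, j=4: a = 4·9 + 4 = 40.

40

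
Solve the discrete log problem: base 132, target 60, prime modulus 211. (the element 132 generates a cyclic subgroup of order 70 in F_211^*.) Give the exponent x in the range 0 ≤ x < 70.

Baby-step giant-step with m = ceil(sqrt(70)) = 9.
Baby table (132^j mod 211 for j=0..8):
  0:1  1:132  2:122  3:68  4:114  5:67  6:193  7:156
  8:125
Giant step factor: 132^(-9) ≡ 206 (mod 211).
Scan 60·206^i mod 211 for i = 0, 1, …:
  i=0: 60   i=1: 122
Match at i=1, j=2: x = 1·9 + 2 = 11.

11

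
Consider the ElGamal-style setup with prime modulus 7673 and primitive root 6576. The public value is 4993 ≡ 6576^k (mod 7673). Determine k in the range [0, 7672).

Baby-step giant-step with m = ceil(sqrt(7672)) = 88.
Baby table (6576^j mod 7673 for j=0..87):
  0:1  1:6576  2:6421  3:7650  4:2212  5:5777  6:529  7:2835
  8:5243  9:3179  10:3852  11:2179  12:3613  13:3480  14:3594  15:1304
  16:4363  17:1741  18:700  19:7073  20:5995  21:6919  22:6127  23:229
  24:1996  25:4866  26:2406  27:130  28:3177  29:6046  30:4683  31:3659
  32:6729  33:7386  34:246  35:6366  36:6601  37:2015  38:7042  39:1637
  40:7366  41:6840  42:714  43:7061  44:3813  45:6597  46:6403  47:4377
  48:1729  49:6191  50:6751  51:6271  52:3394  53:5860  54:1554  55:6341
  56:3334  57:2623  58:7617  59:48  60:1055  61:1288  62:6569  63:6427
  64:1068  65:2373  66:5639  67:6128  68:6805  69:744  70:4843  71:4618
  72:5907  73:3706  74:1208  75:2253  76:6838  77:2908  78:1892  79:3859
  80:2173  81:2522  82:3319  83:3732  84:3378  85:393  86:6240  87:6709
Giant step factor: 6576^(-88) ≡ 2230 (mod 7673).
Scan 4993·2230^i mod 7673 for i = 0, 1, …:
  i=0: 4993   i=1: 867   i=2: 7487   i=3: 7235
  i=4: 5404   i=5: 4310   i=6: 4704   i=7: 929
  i=8: 7633   i=9: 2876     …   i=70: 272
  i=71: 393
Match at i=71, j=85: k = 71·88 + 85 = 6333.

6333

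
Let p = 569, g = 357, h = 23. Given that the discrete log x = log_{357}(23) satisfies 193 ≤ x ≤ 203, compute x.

Compute 357^193 mod 569 = 78, then multiply by 357 repeatedly:
  357^193=78  357^194=534  357^195=23
Found 23 at exponent 195.

195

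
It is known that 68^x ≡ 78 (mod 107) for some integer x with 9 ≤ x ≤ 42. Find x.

13

Compute 68^9 mod 107 = 94, then multiply by 68 repeatedly:
  68^9=94  68^10=79  68^11=22  68^12=105  68^13=78
Found 78 at exponent 13.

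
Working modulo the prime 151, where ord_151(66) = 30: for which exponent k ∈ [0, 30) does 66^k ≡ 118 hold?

20

Successive powers of 66 modulo 151:
  66^0=1  66^1=66  66^2=128  66^3=143  66^4=76  66^5=33
  66^6=64  66^7=147  66^8=38  66^9=92  66^10=32  66^11=149
  66^12=19  66^13=46  66^14=16  66^15=150  66^16=85  66^17=23
  66^18=8  66^19=75  66^20=118
So 66^20 ≡ 118 (mod 151), giving k = 20.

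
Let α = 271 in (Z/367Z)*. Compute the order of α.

183

The order of 271 must divide p − 1 = 366 = 2 · 3 · 61.
Divisors: 1, 2, 3, 6, 61, 122, 183, 366.
Check each in increasing order: 271^1 ≡ 271;  271^2 ≡ 41;  271^3 ≡ 101;  271^6 ≡ 292;  271^61 ≡ 283;  271^122 ≡ 83;  271^183 ≡ 1.
Smallest exponent giving 1 is 183.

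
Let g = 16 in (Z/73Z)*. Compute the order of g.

9

The order of 16 must divide p − 1 = 72 = 2^3 · 3^2.
Divisors: 1, 2, 3, 4, 6, 8, 9, 12, 18, 24, 36, 72.
Check each in increasing order: 16^1 ≡ 16;  16^2 ≡ 37;  16^3 ≡ 8;  16^4 ≡ 55;  16^6 ≡ 64;  16^8 ≡ 32;  16^9 ≡ 1.
Smallest exponent giving 1 is 9.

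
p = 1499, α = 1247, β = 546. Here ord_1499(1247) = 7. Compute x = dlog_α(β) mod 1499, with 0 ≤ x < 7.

2

Successive powers of 1247 modulo 1499:
  1247^0=1  1247^1=1247  1247^2=546
So 1247^2 ≡ 546 (mod 1499), giving x = 2.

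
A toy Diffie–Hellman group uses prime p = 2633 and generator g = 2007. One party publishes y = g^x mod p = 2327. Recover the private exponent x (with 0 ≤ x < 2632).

1518

Baby-step giant-step with m = ceil(sqrt(2632)) = 52.
Baby table (2007^j mod 2633 for j=0..51):
  0:1  1:2007  2:2192  3:2234  4:2272  5:2181  6:1221  7:1857
  8:1304  9:2559  10:1563  11:1038  12:563  13:384  14:1852  15:1801
  16:2131  17:925  18:210  19:190  20:2178  21:466  22:547  23:2501
  24:1009  25:286  26:8  27:258  28:1738  29:2074  30:2378  31:1650
  32:1869  33:1691  34:2533  35:2041  36:1972  37:405  38:1871  39:439
  40:1651  41:1243  42:1250  43:2134  44:1680  45:1520  46:1626  47:1095
  48:1743  49:1577  50:173  51:2288
Giant step factor: 2007^(-52) ≡ 288 (mod 2633).
Scan 2327·288^i mod 2633 for i = 0, 1, …:
  i=0: 2327   i=1: 1394   i=2: 1256   i=3: 1007
  i=4: 386   i=5: 582   i=6: 1737   i=7: 2619
  i=8: 1234   i=9: 2570     …   i=28: 2611
  i=29: 1563
Match at i=29, j=10: x = 29·52 + 10 = 1518.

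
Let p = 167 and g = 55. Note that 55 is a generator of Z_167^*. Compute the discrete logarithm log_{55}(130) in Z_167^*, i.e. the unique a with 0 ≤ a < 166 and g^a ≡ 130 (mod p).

Baby-step giant-step with m = ceil(sqrt(166)) = 13.
Baby table (55^j mod 167 for j=0..12):
  0:1  1:55  2:19  3:43  4:27  5:149  6:12  7:159
  8:61  9:15  10:157  11:118  12:144
Giant step factor: 55^(-13) ≡ 40 (mod 167).
Scan 130·40^i mod 167 for i = 0, 1, …:
  i=0: 130   i=1: 23   i=2: 85   i=3: 60
  i=4: 62   i=5: 142   i=6: 2   i=7: 80
  i=8: 27
Match at i=8, j=4: a = 8·13 + 4 = 108.

108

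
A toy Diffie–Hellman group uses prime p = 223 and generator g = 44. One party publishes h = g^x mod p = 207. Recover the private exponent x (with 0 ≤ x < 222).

Baby-step giant-step with m = ceil(sqrt(222)) = 15.
Baby table (44^j mod 223 for j=0..14):
  0:1  1:44  2:152  3:221  4:135  5:142  6:4  7:176
  8:162  9:215  10:94  11:122  12:16  13:35  14:202
Giant step factor: 44^(-15) ≡ 216 (mod 223).
Scan 207·216^i mod 223 for i = 0, 1, …:
  i=0: 207   i=1: 112   i=2: 108   i=3: 136
  i=4: 163   i=5: 197   i=6: 182   i=7: 64
  i=8: 221
Match at i=8, j=3: x = 8·15 + 3 = 123.

123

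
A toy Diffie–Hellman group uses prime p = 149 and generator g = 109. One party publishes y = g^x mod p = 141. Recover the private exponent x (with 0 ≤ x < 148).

101

Baby-step giant-step with m = ceil(sqrt(148)) = 13.
Baby table (109^j mod 149 for j=0..12):
  0:1  1:109  2:110  3:70  4:31  5:101  6:132  7:84
  8:67  9:2  10:69  11:71  12:140
Giant step factor: 109^(-13) ≡ 137 (mod 149).
Scan 141·137^i mod 149 for i = 0, 1, …:
  i=0: 141   i=1: 96   i=2: 40   i=3: 116
  i=4: 98   i=5: 16   i=6: 106   i=7: 69
Match at i=7, j=10: x = 7·13 + 10 = 101.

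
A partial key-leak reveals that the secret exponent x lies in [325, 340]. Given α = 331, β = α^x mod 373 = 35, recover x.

329

Compute 331^325 mod 373 = 72, then multiply by 331 repeatedly:
  331^325=72  331^326=333  331^327=188  331^328=310  331^329=35
Found 35 at exponent 329.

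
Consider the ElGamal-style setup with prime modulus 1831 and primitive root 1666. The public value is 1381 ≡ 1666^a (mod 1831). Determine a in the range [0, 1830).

673

Baby-step giant-step with m = ceil(sqrt(1830)) = 43.
Baby table (1666^j mod 1831 for j=0..42):
  0:1  1:1666  2:1591  3:1149  4:839  5:721  6:50  7:905
  8:817  9:689  10:1668  11:1261  12:669  13:1306  14:568  15:1492
  16:1005  17:796  18:492  19:1215  20:935  21:1360  22:813  23:1349
  24:797  25:327  26:975  27:253  28:368  29:1534  30:1399  31:1702
  32:1144  33:1664  34:90  35:1629  36:372  37:874  38:439  39:805
  40:838  41:886  42:290
Giant step factor: 1666^(-43) ≡ 923 (mod 1831).
Scan 1381·923^i mod 1831 for i = 0, 1, …:
  i=0: 1381   i=1: 287   i=2: 1237   i=3: 1038
  i=4: 461   i=5: 711   i=6: 755   i=7: 1085
  i=8: 1729   i=9: 1066     …   i=14: 1758
  i=15: 368
Match at i=15, j=28: a = 15·43 + 28 = 673.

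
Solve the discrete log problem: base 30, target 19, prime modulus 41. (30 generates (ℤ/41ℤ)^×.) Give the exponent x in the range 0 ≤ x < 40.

23

Successive powers of 30 modulo 41:
  30^0=1  30^1=30  30^2=39  30^3=22  30^4=4  30^5=38
  30^6=33  30^7=6  30^8=16  30^9=29  30^10=9  30^11=24
  30^12=23  30^13=34  30^14=36  30^15=14  30^16=10  30^17=13
  30^18=21  30^19=15  30^20=40  30^21=11  30^22=2  30^23=19
So 30^23 ≡ 19 (mod 41), giving x = 23.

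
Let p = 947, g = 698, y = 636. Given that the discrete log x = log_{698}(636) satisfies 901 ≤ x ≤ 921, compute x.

Compute 698^901 mod 947 = 180, then multiply by 698 repeatedly:
  698^901=180  698^902=636
Found 636 at exponent 902.

902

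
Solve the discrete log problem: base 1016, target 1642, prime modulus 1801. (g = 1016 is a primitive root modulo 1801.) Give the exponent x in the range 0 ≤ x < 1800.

Baby-step giant-step with m = ceil(sqrt(1800)) = 43.
Baby table (1016^j mod 1801 for j=0..42):
  0:1  1:1016  2:283  3:1169  4:845  5:1244  6:1403  7:857
  8:829  9:1197  10:477  11:163  12:1717  13:1104  14:1442  15:859
  16:1060  17:1763  18:1014  19:52  20:603  21:308  22:1355  23:716
  24:1653  25:916  26:1340  27:1685  28:1010  29:1391  30:1272  31:1035
  32:1577  33:1143  34:1444  35:1090  36:1626  37:499  38:903  39:739
  40:1608  41:221  42:1212
Giant step factor: 1016^(-43) ≡ 399 (mod 1801).
Scan 1642·399^i mod 1801 for i = 0, 1, …:
  i=0: 1642   i=1: 1395   i=2: 96   i=3: 483
  i=4: 10   i=5: 388   i=6: 1727   i=7: 1091
  i=8: 1268   i=9: 1652     …   i=18: 1129
  i=19: 221
Match at i=19, j=41: x = 19·43 + 41 = 858.

858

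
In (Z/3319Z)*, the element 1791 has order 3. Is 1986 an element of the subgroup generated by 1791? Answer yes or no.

⟨1791⟩ has order 3; its elements mod 3319 are {1, 1527, 1791}.
1986 is not in this set.

no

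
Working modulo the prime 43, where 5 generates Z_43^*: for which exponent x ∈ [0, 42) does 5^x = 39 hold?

3

Baby-step giant-step with m = ceil(sqrt(42)) = 7.
Baby table (5^j mod 43 for j=0..6):
  0:1  1:5  2:25  3:39  4:23  5:29  6:16
Giant step factor: 5^(-7) ≡ 7 (mod 43).
Scan 39·7^i mod 43 for i = 0, 1, …:
  i=0: 39
Match at i=0, j=3: x = 0·7 + 3 = 3.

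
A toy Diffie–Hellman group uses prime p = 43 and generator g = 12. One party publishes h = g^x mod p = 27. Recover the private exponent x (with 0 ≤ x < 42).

39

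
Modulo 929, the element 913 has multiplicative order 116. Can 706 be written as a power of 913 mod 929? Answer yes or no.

yes

706 ∈ ⟨913⟩ iff 706^116 ≡ 1 (mod 929), since |⟨913⟩| = 116.
706^116 mod 929 = 1.
Since 1 = 1, 706 lies in the subgroup.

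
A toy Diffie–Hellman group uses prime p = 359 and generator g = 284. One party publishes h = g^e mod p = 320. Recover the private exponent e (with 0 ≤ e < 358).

Baby-step giant-step with m = ceil(sqrt(358)) = 19.
Baby table (284^j mod 359 for j=0..18):
  0:1  1:284  2:240  3:309  4:160  5:206  6:346  7:257
  8:111  9:291  10:74  11:194  12:169  13:249  14:352  15:166
  16:115  17:350  18:316
Giant step factor: 284^(-19) ≡ 299 (mod 359).
Scan 320·299^i mod 359 for i = 0, 1, …:
  i=0: 320   i=1: 186   i=2: 328   i=3: 65
  i=4: 49   i=5: 291
Match at i=5, j=9: e = 5·19 + 9 = 104.

104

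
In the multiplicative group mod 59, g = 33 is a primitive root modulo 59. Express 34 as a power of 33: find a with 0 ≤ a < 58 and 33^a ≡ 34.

57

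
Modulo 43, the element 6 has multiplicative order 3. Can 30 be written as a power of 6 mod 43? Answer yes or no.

no

30 ∈ ⟨6⟩ iff 30^3 ≡ 1 (mod 43), since |⟨6⟩| = 3.
30^3 mod 43 = 39.
Since 39 ≠ 1, 30 does not lie in the subgroup.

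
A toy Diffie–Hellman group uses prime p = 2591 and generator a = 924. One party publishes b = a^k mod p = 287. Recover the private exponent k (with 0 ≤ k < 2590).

Baby-step giant-step with m = ceil(sqrt(2590)) = 51.
Baby table (924^j mod 2591 for j=0..50):
  0:1  1:924  2:1337  3:2072  4:2370  5:485  6:2488  7:695
  8:2203  9:1637  10:2035  11:1865  12:245  13:963  14:1099  15:2395
  16:266  17:2230  18:675  19:1860  20:807  21:2051  22:1103  23:909
  24:432  25:154  26:2382  27:1209  28:395  29:2240  30:2142  31:2275
  32:799  33:2432  34:771  35:2470  36:2200  37:1456  38:615  39:831
  40:908  41:2099  42:1408  43:310  44:1430  45:2501  46:2343  47:1447
  48:72  49:1753  50:397
Giant step factor: 924^(-51) ≡ 2546 (mod 2591).
Scan 287·2546^i mod 2591 for i = 0, 1, …:
  i=0: 287   i=1: 40   i=2: 791   i=3: 679
  i=4: 537   i=5: 1745   i=6: 1796   i=7: 2092
  i=8: 1727   i=9: 15     …   i=34: 850
  i=35: 615
Match at i=35, j=38: k = 35·51 + 38 = 1823.

1823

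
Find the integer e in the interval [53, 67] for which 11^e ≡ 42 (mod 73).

65

Compute 11^53 mod 73 = 29, then multiply by 11 repeatedly:
  11^53=29  11^54=27  11^55=5  11^56=55  11^57=21
  11^58=12  11^59=59  11^60=65  11^61=58  11^62=54
  11^63=10  11^64=37  11^65=42
Found 42 at exponent 65.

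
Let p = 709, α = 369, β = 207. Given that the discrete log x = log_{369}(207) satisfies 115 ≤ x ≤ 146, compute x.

Compute 369^115 mod 709 = 505, then multiply by 369 repeatedly:
  369^115=505  369^116=587  369^117=358  369^118=228  369^119=470
  369^120=434  369^121=621  369^122=142  369^123=641  369^124=432
  369^125=592  369^126=76  369^127=393  369^128=381  369^129=207
Found 207 at exponent 129.

129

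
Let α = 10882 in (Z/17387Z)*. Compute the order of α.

17386

The order of 10882 must divide p − 1 = 17386 = 2 · 8693.
Divisors: 1, 2, 8693, 17386.
Check each in increasing order: 10882^1 ≡ 10882;  10882^2 ≡ 12454;  10882^8693 ≡ 17386;  10882^17386 ≡ 1.
Smallest exponent giving 1 is 17386.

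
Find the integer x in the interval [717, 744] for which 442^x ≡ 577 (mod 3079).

733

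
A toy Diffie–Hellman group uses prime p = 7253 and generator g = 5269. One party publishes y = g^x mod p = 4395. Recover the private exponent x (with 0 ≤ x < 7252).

Baby-step giant-step with m = ceil(sqrt(7252)) = 86.
Baby table (5269^j mod 7253 for j=0..85):
  0:1  1:5269  2:5130  3:5292  4:3016  5:7234  6:1431  7:4072
  8:994  9:720  10:361  11:1823  12:2415  13:2873  14:826  15:394
  16:1628  17:4886  18:3437  19:6065  20:7020  21:5333  22:1455  23:7227
  24:813  25:4427  26:215  27:1367  28:494  29:6312  30:2923  31:3168
  32:3039  33:5120  34:3373  35:2487  36:5085  37:283  38:4262  39:1190
  40:3518  41:4927  42:1876  43:6058  44:6402  45:5688  46:676  47:621
  48:946  49:1663  50:723  51:1662  52:2707  53:3785  54:4668  55:769
  56:4687  57:6591  58:615  59:5597  60:7148  61:5236  62:5325  63:2821
  64:2452  65:1995  66:2058  67:367  68:4425  69:4183  70:5613  71:4416
  72:280  73:2961  74:306  75:2148  76:3132  77:1933  78:1765  79:1439
  80:2706  81:5769  82:6791  83:2730  84:1671  85:6610
Giant step factor: 5269^(-86) ≡ 2391 (mod 7253).
Scan 4395·2391^i mod 7253 for i = 0, 1, …:
  i=0: 4395   i=1: 6101   i=2: 1708   i=3: 389
  i=4: 1715   i=5: 2620   i=6: 5081   i=7: 7149
  i=8: 5191   i=9: 1798     …   i=53: 862
  i=54: 1190
Match at i=54, j=39: x = 54·86 + 39 = 4683.

4683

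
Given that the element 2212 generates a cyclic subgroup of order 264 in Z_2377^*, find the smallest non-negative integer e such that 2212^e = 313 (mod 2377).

149

Baby-step giant-step with m = ceil(sqrt(264)) = 17.
Baby table (2212^j mod 2377 for j=0..16):
  0:1  1:2212  2:1078  3:405  4:2108  5:1599  6:12  7:397
  8:1051  9:106  10:1526  11:172  12:144  13:10  14:727  15:1272
  16:1673
Giant step factor: 2212^(-17) ≡ 524 (mod 2377).
Scan 313·524^i mod 2377 for i = 0, 1, …:
  i=0: 313   i=1: 2376   i=2: 1853   i=3: 1156
  i=4: 1986   i=5: 1915   i=6: 366   i=7: 1624
  i=8: 10
Match at i=8, j=13: e = 8·17 + 13 = 149.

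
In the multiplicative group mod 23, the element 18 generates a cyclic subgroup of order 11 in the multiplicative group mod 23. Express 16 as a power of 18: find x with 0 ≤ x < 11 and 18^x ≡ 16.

8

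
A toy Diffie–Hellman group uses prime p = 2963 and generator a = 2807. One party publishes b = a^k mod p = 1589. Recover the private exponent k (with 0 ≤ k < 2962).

324

Baby-step giant-step with m = ceil(sqrt(2962)) = 55.
Baby table (2807^j mod 2963 for j=0..54):
  0:1  1:2807  2:632  3:2150  4:2382  5:1746  6:220  7:1236
  8:2742  9:1883  10:2552  11:1893  12:992  13:2287  14:1751  15:2403
  16:1433  17:1640  18:1941  19:2393  20:30  21:1246  22:1182  23:2277
  24:348  25:2009  26:674  27:1524  28:2259  29:193  30:2485  31:493
  32:130  33:461  34:2159  35:978  36:1508  37:1792  38:1933  39:678
  40:900  41:1824  42:2867  43:161  44:1551  45:1010  46:2442  47:1275
  48:2584  49:2827  50:475  51:2938  52:937  53:1978  54:2547
Giant step factor: 2807^(-55) ≡ 2728 (mod 2963).
Scan 1589·2728^i mod 2963 for i = 0, 1, …:
  i=0: 1589   i=1: 2886   i=2: 317   i=3: 2543
  i=4: 921   i=5: 2827
Match at i=5, j=49: k = 5·55 + 49 = 324.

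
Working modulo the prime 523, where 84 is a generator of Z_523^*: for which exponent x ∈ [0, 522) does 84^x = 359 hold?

35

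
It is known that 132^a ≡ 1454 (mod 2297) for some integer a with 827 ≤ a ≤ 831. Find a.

831

Compute 132^827 mod 2297 = 1773, then multiply by 132 repeatedly:
  132^827=1773  132^828=2039  132^829=399  132^830=2134  132^831=1454
Found 1454 at exponent 831.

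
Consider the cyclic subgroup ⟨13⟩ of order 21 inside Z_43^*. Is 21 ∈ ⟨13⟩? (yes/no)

⟨13⟩ has order 21; its elements mod 43 are {1, 4, 6, 9, 10, 11, 13, 14, 15, 16, 17, 21, 23, 24, 25, 31, 35, 36, 38, 40, 41}.
21 is in this set.

yes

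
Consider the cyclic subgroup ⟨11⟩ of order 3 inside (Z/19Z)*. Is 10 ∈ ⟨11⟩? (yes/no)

no

10 ∈ ⟨11⟩ iff 10^3 ≡ 1 (mod 19), since |⟨11⟩| = 3.
10^3 mod 19 = 12.
Since 12 ≠ 1, 10 does not lie in the subgroup.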